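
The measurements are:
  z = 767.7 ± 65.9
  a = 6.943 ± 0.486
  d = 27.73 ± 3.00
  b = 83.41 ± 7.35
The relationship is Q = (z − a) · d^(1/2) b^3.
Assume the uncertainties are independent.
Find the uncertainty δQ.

Let u = z − a = 760.8. δu = √(δz² + δa²) = √(4340 + 0.236) = 65.9, so δu/u = 0.0866.
Q is then a monomial in u, d, b:
δQ/Q = √((δu/u)² + (½·δd/d)² + (3·δb/b)²) = √(0.00750 + 0.00293 + 0.0699) = 0.283
Q = 2.325e+09, so δQ = 0.283 × 2.325e+09 = 6.59e+08.

6.59e+08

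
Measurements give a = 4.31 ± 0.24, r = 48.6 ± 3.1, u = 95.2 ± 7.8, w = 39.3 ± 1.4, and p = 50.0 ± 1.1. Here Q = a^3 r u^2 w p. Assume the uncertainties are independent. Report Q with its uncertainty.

(6.93 ± 1.71) × 10^10

Since Q is a product/quotient, work with relative uncertainties:
  (3·δa/a)² = (3×0.0557)² = 0.0279;  (1·δr/r)² = (1×0.0638)² = 0.00407;  (2·δu/u)² = (2×0.0819)² = 0.0269;  (1·δw/w)² = (1×0.0356)² = 0.00127;  (1·δp/p)² = (1×0.0220)² = 0.000484
δQ/Q = √(0.0606) = 0.246
Q = 6.93e+10, so δQ = 0.246 × 6.93e+10 = 1.71e+10.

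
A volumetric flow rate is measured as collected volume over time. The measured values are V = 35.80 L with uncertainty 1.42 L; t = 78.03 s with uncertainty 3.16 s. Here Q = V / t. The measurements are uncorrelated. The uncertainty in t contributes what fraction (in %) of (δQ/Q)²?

(δQ/Q)² = (1·δV/V)² + (-1·δt/t)²
  V term: (1×0.0397)² = 0.00157
  t term: (-1×0.0405)² = 0.00164
Total = 0.00321. Share from t = 0.00164/0.00321 = 0.510.

51.0%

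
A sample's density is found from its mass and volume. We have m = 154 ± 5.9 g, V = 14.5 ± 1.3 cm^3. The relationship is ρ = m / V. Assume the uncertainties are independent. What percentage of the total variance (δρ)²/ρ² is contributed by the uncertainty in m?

15.4%

(δρ/ρ)² = (1·δm/m)² + (-1·δV/V)²
  m term: (1×0.0383)² = 0.00147
  V term: (-1×0.0897)² = 0.00804
Total = 0.00951. Share from m = 0.00147/0.00951 = 0.154.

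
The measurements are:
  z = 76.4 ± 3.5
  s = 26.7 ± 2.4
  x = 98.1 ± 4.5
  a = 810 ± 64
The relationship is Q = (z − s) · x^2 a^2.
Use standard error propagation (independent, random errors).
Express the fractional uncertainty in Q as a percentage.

Let u = z − s = 49.7. δu = √(δz² + δs²) = √(12.2 + 5.76) = 4.24, so δu/u = 0.0854.
Q is then a monomial in u, x, a:
δQ/Q = √((δu/u)² + (2·δx/x)² + (2·δa/a)²) = √(0.00729 + 0.00842 + 0.0250) = 0.202

20.2%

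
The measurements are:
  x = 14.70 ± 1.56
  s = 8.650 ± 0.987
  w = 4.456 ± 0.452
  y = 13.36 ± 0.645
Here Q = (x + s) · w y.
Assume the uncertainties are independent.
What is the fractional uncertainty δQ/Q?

Let u = x + s = 23.35. δu = √(δx² + δs²) = √(2.43 + 0.974) = 1.85, so δu/u = 0.0791.
Q is then a monomial in u, w, y:
δQ/Q = √((δu/u)² + (1·δw/w)² + (1·δy/y)²) = √(0.00625 + 0.0103 + 0.00233) = 0.137

0.137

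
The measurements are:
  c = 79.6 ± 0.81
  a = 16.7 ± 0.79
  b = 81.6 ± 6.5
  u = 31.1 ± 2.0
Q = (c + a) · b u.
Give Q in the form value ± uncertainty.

Let w = c + a = 96.3. δw = √(δc² + δa²) = √(0.656 + 0.624) = 1.13, so δw/w = 0.0117.
Q is then a monomial in w, b, u:
δQ/Q = √((δw/w)² + (1·δb/b)² + (1·δu/u)²) = √(0.000138 + 0.00635 + 0.00414) = 0.103
Q = 2.44e+05, so δQ = 0.103 × 2.44e+05 = 25200.

(2.44 ± 0.252) × 10^5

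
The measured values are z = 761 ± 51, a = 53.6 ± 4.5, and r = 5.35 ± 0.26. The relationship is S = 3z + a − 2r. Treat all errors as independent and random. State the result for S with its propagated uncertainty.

For a sum/difference, combine absolute errors in quadrature:
  (3·δz)² = 23400;  (δa)² = 20.2;  (2·δr)² = 0.270
δS = √(23400) = 153
S = 2330.

2330 ± 153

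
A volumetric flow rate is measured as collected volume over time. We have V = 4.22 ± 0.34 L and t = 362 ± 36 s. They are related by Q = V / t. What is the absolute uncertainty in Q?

0.00149 L/s

For a monomial Q ∝ V, t^-1, fractional errors add in quadrature:
  (1·δV/V)² = (1×0.0806)² = 0.00649;  (-1·δt/t)² = (-1×0.0994)² = 0.00989
δQ/Q = √(0.0164) = 0.128
Q = 0.0117 L/s, so δQ = 0.128 × 0.0117 = 0.00149 L/s.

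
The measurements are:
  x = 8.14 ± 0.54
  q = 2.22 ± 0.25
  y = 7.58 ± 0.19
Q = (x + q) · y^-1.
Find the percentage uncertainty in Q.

6.27%

Let u = x + q = 10.4. δu = √(δx² + δq²) = √(0.292 + 0.0625) = 0.595, so δu/u = 0.0574.
Q is then a monomial in u, y:
δQ/Q = √((δu/u)² + (-1·δy/y)²) = √(0.00330 + 0.000628) = 0.0627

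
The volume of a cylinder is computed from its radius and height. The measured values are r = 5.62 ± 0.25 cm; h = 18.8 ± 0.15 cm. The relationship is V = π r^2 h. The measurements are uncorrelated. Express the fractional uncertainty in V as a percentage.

8.93%

Each factor contributes (exponent × relative error)² to (δV/V)²:
  (2·δr/r)² = (2×0.0445)² = 0.00792;  (1·δh/h)² = (1×0.00798)² = 6.37e-05
δV/V = √(0.00798) = 0.0893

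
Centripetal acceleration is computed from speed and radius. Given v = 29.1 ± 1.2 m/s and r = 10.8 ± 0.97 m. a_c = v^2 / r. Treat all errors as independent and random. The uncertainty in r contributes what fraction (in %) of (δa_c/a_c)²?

(δa_c/a_c)² = (2·δv/v)² + (-1·δr/r)²
  v term: (2×0.0412)² = 0.00680
  r term: (-1×0.0898)² = 0.00807
Total = 0.0149. Share from r = 0.00807/0.0149 = 0.543.

54.3%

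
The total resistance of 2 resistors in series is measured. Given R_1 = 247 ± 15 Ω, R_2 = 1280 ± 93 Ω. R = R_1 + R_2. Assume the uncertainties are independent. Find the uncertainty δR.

R is a linear combination, so absolute uncertainties add in quadrature:
  (δR_1)² = 225;  (δR_2)² = 8650
δR = √(8870) = 94.2 Ω

94.2 Ω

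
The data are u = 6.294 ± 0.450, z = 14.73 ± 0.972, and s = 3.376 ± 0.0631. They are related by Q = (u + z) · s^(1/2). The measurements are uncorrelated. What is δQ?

2.00

Let w = u + z = 21.02. δw = √(δu² + δz²) = √(0.203 + 0.945) = 1.07, so δw/w = 0.0509.
Q is then a monomial in w, s:
δQ/Q = √((δw/w)² + (½·δs/s)²) = √(0.00260 + 8.73e-05) = 0.0518
Q = 38.63, so δQ = 0.0518 × 38.63 = 2.00.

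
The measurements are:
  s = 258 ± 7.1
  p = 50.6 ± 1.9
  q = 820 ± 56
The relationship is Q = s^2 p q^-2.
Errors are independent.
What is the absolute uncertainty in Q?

Each factor contributes (exponent × relative error)² to (δQ/Q)²:
  (2·δs/s)² = (2×0.0275)² = 0.00303;  (1·δp/p)² = (1×0.0375)² = 0.00141;  (-2·δq/q)² = (-2×0.0683)² = 0.0187
δQ/Q = √(0.0231) = 0.152
Q = 5.01, so δQ = 0.152 × 5.01 = 0.761.

0.761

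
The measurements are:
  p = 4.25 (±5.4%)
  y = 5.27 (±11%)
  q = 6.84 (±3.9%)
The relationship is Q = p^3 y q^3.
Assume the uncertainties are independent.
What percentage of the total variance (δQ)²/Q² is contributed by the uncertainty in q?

(δQ/Q)² = (3·δp/p)² + (1·δy/y)² + (3·δq/q)²
  p term: (3×0.0540)² = 0.0262
  y term: (1×0.110)² = 0.0121
  q term: (3×0.0390)² = 0.0137
Total = 0.0520. Share from q = 0.0137/0.0520 = 0.263.

26.3%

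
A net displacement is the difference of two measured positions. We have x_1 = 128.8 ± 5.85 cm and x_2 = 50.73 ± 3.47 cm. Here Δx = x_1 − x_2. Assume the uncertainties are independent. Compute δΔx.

For a sum/difference, combine absolute errors in quadrature:
  (δx_1)² = 34.2;  (δx_2)² = 12.0
δΔx = √(46.3) = 6.80 cm

6.80 cm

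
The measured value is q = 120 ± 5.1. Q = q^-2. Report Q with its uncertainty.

(6.94 ± 0.590) × 10^-5

Q is a product of powers, so relative uncertainties combine in quadrature:
  (-2·δq/q)² = (-2×0.0425)² = 0.00722
δQ/Q = √(0.00722) = 0.0850
Q = 6.94e-05, so δQ = 0.0850 × 6.94e-05 = 5.9e-06.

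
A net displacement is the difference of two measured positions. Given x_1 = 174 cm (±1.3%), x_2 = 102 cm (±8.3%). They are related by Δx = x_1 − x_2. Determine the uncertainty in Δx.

For a sum/difference, combine absolute errors in quadrature:
  (δx_1)² = 5.12;  (δx_2)² = 71.7
δΔx = √(76.8) = 8.76 cm

8.76 cm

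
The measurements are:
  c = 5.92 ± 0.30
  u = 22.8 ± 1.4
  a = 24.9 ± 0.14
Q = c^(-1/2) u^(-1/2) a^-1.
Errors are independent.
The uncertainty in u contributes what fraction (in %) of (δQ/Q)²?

(δQ/Q)² = (−½·δc/c)² + (−½·δu/u)² + (-1·δa/a)²
  c term: (-0.5×0.0507)² = 0.000642
  u term: (-0.5×0.0614)² = 0.000943
  a term: (-1×0.00562)² = 3.16e-05
Total = 0.00162. Share from u = 0.000943/0.00162 = 0.583.

58.3%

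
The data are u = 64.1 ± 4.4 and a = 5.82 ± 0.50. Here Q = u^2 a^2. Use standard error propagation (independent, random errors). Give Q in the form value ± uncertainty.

(1.39 ± 0.306) × 10^5

Products/powers → add relative errors in quadrature, weighted by exponent:
  (2·δu/u)² = (2×0.0686)² = 0.0188;  (2·δa/a)² = (2×0.0859)² = 0.0295
δQ/Q = √(0.0484) = 0.220
Q = 1.39e+05, so δQ = 0.220 × 1.39e+05 = 30600.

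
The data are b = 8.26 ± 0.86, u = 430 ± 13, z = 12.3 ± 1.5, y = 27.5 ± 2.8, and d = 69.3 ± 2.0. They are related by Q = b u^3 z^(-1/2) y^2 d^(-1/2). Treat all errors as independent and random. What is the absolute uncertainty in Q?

4.32e+09

Products/powers → add relative errors in quadrature, weighted by exponent:
  (1·δb/b)² = (1×0.104)² = 0.0108;  (3·δu/u)² = (3×0.0302)² = 0.00823;  (−½·δz/z)² = (-0.5×0.122)² = 0.00372;  (2·δy/y)² = (2×0.102)² = 0.0415;  (−½·δd/d)² = (-0.5×0.0289)² = 0.000208
δQ/Q = √(0.0645) = 0.254
Q = 1.7e+10, so δQ = 0.254 × 1.7e+10 = 4.32e+09.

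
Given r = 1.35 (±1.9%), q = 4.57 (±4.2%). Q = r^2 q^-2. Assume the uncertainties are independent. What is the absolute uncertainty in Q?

Since Q is a product/quotient, work with relative uncertainties:
  (2·δr/r)² = (2×0.0190)² = 0.00144;  (-2·δq/q)² = (-2×0.0420)² = 0.00706
δQ/Q = √(0.00850) = 0.0922
Q = 0.0873, so δQ = 0.0922 × 0.0873 = 0.00805.

0.00805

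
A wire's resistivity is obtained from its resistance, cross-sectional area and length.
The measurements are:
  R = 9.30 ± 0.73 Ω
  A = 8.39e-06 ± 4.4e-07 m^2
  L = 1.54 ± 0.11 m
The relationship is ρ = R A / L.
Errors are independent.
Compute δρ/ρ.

0.118

Since ρ is a product/quotient, work with relative uncertainties:
  (1·δR/R)² = (1×0.0785)² = 0.00616;  (1·δA/A)² = (1×0.0524)² = 0.00275;  (-1·δL/L)² = (-1×0.0714)² = 0.00510
δρ/ρ = √(0.0140) = 0.118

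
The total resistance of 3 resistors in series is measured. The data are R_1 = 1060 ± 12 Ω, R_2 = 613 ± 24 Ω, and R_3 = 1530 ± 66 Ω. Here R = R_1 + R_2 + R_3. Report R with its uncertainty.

R is a linear combination, so absolute uncertainties add in quadrature:
  (δR_1)² = 144;  (δR_2)² = 576;  (δR_3)² = 4360
δR = √(5080) = 71.2 Ω
R = 3200 Ω.

3200 ± 71.2 Ω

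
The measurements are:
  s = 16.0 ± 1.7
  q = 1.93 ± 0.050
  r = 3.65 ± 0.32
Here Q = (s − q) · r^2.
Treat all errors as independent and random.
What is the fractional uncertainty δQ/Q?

Let u = s − q = 14.1. δu = √(δs² + δq²) = √(2.89 + 0.00250) = 1.70, so δu/u = 0.121.
Q is then a monomial in u, r:
δQ/Q = √((δu/u)² + (2·δr/r)²) = √(0.0146 + 0.0307) = 0.213

0.213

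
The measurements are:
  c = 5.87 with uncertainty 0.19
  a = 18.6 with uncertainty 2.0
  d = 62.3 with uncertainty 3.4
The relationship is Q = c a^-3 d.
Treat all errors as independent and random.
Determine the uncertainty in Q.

0.0187

Relative error in a monomial: (δQ/Q)² = Σ (nᵢ · δxᵢ/xᵢ)².
  (1·δc/c)² = (1×0.0324)² = 0.00105;  (-3·δa/a)² = (-3×0.108)² = 0.104;  (1·δd/d)² = (1×0.0546)² = 0.00298
δQ/Q = √(0.108) = 0.329
Q = 0.0568, so δQ = 0.329 × 0.0568 = 0.0187.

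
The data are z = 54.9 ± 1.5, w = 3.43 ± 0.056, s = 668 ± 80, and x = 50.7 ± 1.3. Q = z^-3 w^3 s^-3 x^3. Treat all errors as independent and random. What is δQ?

Relative error in a monomial: (δQ/Q)² = Σ (nᵢ · δxᵢ/xᵢ)².
  (-3·δz/z)² = (-3×0.0273)² = 0.00672;  (3·δw/w)² = (3×0.0163)² = 0.00240;  (-3·δs/s)² = (-3×0.120)² = 0.129;  (3·δx/x)² = (3×0.0256)² = 0.00592
δQ/Q = √(0.144) = 0.380
Q = 1.07e-07, so δQ = 0.380 × 1.07e-07 = 4.05e-08.

4.05e-08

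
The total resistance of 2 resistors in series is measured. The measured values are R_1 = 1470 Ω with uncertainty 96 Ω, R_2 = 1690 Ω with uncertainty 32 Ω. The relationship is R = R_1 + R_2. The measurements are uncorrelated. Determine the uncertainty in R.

101 Ω

Absolute uncertainties add in quadrature for a linear combination:
  (δR_1)² = 9220;  (δR_2)² = 1020
δR = √(10200) = 101 Ω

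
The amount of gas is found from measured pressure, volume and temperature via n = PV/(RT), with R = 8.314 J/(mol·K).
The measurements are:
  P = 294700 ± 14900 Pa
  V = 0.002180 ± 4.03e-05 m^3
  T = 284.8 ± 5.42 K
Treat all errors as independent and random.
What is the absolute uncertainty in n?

For a monomial n ∝ P, V, T^-1, fractional errors add in quadrature:
  (1·δP/P)² = (1×0.0506)² = 0.00256;  (1·δV/V)² = (1×0.0185)² = 0.000342;  (-1·δT/T)² = (-1×0.0190)² = 0.000362
δn/n = √(0.00326) = 0.0571
n = 0.2713 mol, so δn = 0.0571 × 0.2713 = 0.0155 mol.

0.0155 mol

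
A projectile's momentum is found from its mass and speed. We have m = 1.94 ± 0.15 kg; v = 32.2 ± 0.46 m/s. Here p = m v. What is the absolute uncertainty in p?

4.91 kg·m/s

For a monomial p ∝ m, v, fractional errors add in quadrature:
  (1·δm/m)² = (1×0.0773)² = 0.00598;  (1·δv/v)² = (1×0.0143)² = 0.000204
δp/p = √(0.00618) = 0.0786
p = 62.5 kg·m/s, so δp = 0.0786 × 62.5 = 4.91 kg·m/s.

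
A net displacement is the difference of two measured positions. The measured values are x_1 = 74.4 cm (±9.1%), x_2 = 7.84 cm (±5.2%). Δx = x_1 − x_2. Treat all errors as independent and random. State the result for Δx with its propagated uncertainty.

66.6 ± 6.78 cm

Δx is a linear combination, so absolute uncertainties add in quadrature:
  (δx_1)² = 45.8;  (δx_2)² = 0.166
δΔx = √(46.0) = 6.78 cm
Δx = 66.6 cm.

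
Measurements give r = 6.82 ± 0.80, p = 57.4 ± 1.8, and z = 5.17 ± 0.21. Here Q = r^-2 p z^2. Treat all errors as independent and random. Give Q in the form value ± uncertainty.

33.0 ± 8.25

Products/powers → add relative errors in quadrature, weighted by exponent:
  (-2·δr/r)² = (-2×0.117)² = 0.0550;  (1·δp/p)² = (1×0.0314)² = 0.000983;  (2·δz/z)² = (2×0.0406)² = 0.00660
δQ/Q = √(0.0626) = 0.250
Q = 33.0, so δQ = 0.250 × 33.0 = 8.25.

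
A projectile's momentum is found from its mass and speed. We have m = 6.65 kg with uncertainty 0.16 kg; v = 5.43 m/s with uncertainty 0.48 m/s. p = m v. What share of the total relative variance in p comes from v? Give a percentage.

(δp/p)² = (1·δm/m)² + (1·δv/v)²
  m term: (1×0.0241)² = 0.000579
  v term: (1×0.0884)² = 0.00781
Total = 0.00839. Share from v = 0.00781/0.00839 = 0.931.

93.1%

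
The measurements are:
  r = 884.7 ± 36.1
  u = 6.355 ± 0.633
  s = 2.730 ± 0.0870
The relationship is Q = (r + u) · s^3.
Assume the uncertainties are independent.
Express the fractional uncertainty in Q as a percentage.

Let w = r + u = 891.1. δw = √(δr² + δu²) = √(1300 + 0.401) = 36.1, so δw/w = 0.0405.
Q is then a monomial in w, s:
δQ/Q = √((δw/w)² + (3·δs/s)²) = √(0.00164 + 0.00914) = 0.104

10.4%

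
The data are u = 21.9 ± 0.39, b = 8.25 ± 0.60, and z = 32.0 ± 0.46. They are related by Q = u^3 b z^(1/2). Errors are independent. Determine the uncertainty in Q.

Products/powers → add relative errors in quadrature, weighted by exponent:
  (3·δu/u)² = (3×0.0178)² = 0.00285;  (1·δb/b)² = (1×0.0727)² = 0.00529;  (½·δz/z)² = (0.5×0.0144)² = 5.17e-05
δQ/Q = √(0.00820) = 0.0905
Q = 4.9e+05, so δQ = 0.0905 × 4.9e+05 = 44400.

44400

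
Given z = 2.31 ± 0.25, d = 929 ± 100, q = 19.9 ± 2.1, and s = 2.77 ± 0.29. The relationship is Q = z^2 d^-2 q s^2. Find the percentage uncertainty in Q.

38.5%

Each factor contributes (exponent × relative error)² to (δQ/Q)²:
  (2·δz/z)² = (2×0.108)² = 0.0469;  (-2·δd/d)² = (-2×0.108)² = 0.0463;  (1·δq/q)² = (1×0.106)² = 0.0111;  (2·δs/s)² = (2×0.105)² = 0.0438
δQ/Q = √(0.148) = 0.385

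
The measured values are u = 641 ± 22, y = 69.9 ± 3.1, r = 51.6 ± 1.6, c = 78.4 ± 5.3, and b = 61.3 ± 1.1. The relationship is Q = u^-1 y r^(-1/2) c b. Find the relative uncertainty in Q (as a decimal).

0.0910

Relative error in a monomial: (δQ/Q)² = Σ (nᵢ · δxᵢ/xᵢ)².
  (-1·δu/u)² = (-1×0.0343)² = 0.00118;  (1·δy/y)² = (1×0.0443)² = 0.00197;  (−½·δr/r)² = (-0.5×0.0310)² = 0.000240;  (1·δc/c)² = (1×0.0676)² = 0.00457;  (1·δb/b)² = (1×0.0179)² = 0.000322
δQ/Q = √(0.00828) = 0.0910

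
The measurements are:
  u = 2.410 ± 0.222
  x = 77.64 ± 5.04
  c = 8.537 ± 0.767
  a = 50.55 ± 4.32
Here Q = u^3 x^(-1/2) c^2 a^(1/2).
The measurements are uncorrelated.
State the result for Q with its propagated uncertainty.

Q is a product of powers, so relative uncertainties combine in quadrature:
  (3·δu/u)² = (3×0.0921)² = 0.0764;  (−½·δx/x)² = (-0.5×0.0649)² = 0.00105;  (2·δc/c)² = (2×0.0898)² = 0.0323;  (½·δa/a)² = (0.5×0.0855)² = 0.00183
δQ/Q = √(0.112) = 0.334
Q = 823.2, so δQ = 0.334 × 823.2 = 275.

823.2 ± 275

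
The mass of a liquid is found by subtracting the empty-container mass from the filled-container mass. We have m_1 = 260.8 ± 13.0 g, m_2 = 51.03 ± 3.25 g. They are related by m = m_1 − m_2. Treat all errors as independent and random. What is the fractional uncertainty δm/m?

0.0639

m is a linear combination, so absolute uncertainties add in quadrature:
  (δm_1)² = 169;  (δm_2)² = 10.6
δm = √(180) = 13.4 g
m = 209.8 g, so δm/m = 13.4/209.8 = 0.0639.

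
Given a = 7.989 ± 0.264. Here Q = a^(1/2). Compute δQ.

0.0467

Each factor contributes (exponent × relative error)² to (δQ/Q)²:
  (½·δa/a)² = (0.5×0.0330)² = 0.000273
δQ/Q = √(0.000273) = 0.0165
Q = 2.826, so δQ = 0.0165 × 2.826 = 0.0467.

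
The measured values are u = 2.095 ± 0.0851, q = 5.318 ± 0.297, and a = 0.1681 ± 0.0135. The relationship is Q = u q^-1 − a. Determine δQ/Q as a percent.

Let p = u·q^-1 = 0.3939. δp/p = √((1·δu/u)² + (-1·δq/q)²) = √(0.00165 + 0.00312) = 0.0691, so δp = 0.0272.
Q = p − a: δQ = √(δp² + δa²) = √(0.000740 + 0.000182) = 0.0304
Q = 0.2258, so δQ/Q = 0.0304/0.2258 = 0.134.

13.4%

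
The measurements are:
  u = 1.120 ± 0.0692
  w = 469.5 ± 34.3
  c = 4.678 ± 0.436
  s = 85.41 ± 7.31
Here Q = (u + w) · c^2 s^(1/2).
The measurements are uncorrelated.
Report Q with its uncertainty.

95180 ± 19500

Let h = u + w = 470.6. δh = √(δu² + δw²) = √(0.00479 + 1180) = 34.3, so δh/h = 0.0729.
Q is then a monomial in h, c, s:
δQ/Q = √((δh/h)² + (2·δc/c)² + (½·δs/s)²) = √(0.00531 + 0.0347 + 0.00183) = 0.205
Q = 95180, so δQ = 0.205 × 95180 = 19500.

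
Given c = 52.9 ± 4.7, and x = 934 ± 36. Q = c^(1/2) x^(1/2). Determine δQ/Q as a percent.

Since Q is a product/quotient, work with relative uncertainties:
  (½·δc/c)² = (0.5×0.0888)² = 0.00197;  (½·δx/x)² = (0.5×0.0385)² = 0.000371
δQ/Q = √(0.00234) = 0.0484

4.84%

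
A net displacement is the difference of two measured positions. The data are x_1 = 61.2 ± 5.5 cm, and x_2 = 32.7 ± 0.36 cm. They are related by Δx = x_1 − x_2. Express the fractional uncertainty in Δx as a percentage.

For a sum/difference, combine absolute errors in quadrature:
  (δx_1)² = 30.2;  (δx_2)² = 0.130
δΔx = √(30.4) = 5.51 cm
Δx = 28.5 cm, so δΔx/Δx = 5.51/28.5 = 0.193.

19.3%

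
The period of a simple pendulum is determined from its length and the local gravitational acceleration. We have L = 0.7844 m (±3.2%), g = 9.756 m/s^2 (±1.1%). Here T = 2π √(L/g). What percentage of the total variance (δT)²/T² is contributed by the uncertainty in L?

89.4%

(δT/T)² = (½·δL/L)² + (−½·δg/g)²
  L term: (0.5×0.0320)² = 0.000256
  g term: (-0.5×0.0110)² = 3.03e-05
Total = 0.000286. Share from L = 0.000256/0.000286 = 0.894.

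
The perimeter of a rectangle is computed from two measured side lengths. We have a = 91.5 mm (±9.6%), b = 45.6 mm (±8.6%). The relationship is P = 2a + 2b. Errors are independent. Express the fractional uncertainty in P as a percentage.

7.02%

For a sum/difference, combine absolute errors in quadrature:
  (2·δa)² = 309;  (2·δb)² = 61.5
δP = √(370) = 19.2 mm
P = 274 mm, so δP/P = 19.2/274 = 0.0702.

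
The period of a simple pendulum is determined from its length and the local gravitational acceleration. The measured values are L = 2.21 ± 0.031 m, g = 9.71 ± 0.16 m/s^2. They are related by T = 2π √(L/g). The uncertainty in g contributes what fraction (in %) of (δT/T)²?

(δT/T)² = (½·δL/L)² + (−½·δg/g)²
  L term: (0.5×0.0140)² = 4.92e-05
  g term: (-0.5×0.0165)² = 6.79e-05
Total = 0.000117. Share from g = 6.79e-05/0.000117 = 0.580.

58.0%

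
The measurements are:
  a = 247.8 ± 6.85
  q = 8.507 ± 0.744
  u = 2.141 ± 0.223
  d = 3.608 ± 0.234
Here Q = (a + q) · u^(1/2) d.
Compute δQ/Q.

0.0874

Let w = a + q = 256.3. δw = √(δa² + δq²) = √(46.9 + 0.554) = 6.89, so δw/w = 0.0269.
Q is then a monomial in w, u, d:
δQ/Q = √((δw/w)² + (½·δu/u)² + (1·δd/d)²) = √(0.000723 + 0.00271 + 0.00421) = 0.0874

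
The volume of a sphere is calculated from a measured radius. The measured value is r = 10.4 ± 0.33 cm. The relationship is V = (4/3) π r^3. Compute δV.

449 cm^3

V ∝ r^3, so δV/V = |3| · δr/r = 3 × 0.0317 = 0.0952.
V = 4710 cm^3, so δV = 0.0952 × 4710 = 449 cm^3.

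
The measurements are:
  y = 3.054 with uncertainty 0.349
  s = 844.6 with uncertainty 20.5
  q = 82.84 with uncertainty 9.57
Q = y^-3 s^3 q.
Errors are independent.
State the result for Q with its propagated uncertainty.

(1.752 ± 0.647) × 10^9

Each factor contributes (exponent × relative error)² to (δQ/Q)²:
  (-3·δy/y)² = (-3×0.114)² = 0.118;  (3·δs/s)² = (3×0.0243)² = 0.00530;  (1·δq/q)² = (1×0.116)² = 0.0133
δQ/Q = √(0.136) = 0.369
Q = 1.752e+09, so δQ = 0.369 × 1.752e+09 = 6.47e+08.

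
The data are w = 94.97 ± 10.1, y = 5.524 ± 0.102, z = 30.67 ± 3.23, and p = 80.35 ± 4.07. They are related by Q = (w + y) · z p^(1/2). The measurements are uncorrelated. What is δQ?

Let u = w + y = 100.5. δu = √(δw² + δy²) = √(102 + 0.0104) = 10.1, so δu/u = 0.101.
Q is then a monomial in u, z, p:
δQ/Q = √((δu/u)² + (1·δz/z)² + (½·δp/p)²) = √(0.0101 + 0.0111 + 0.000641) = 0.148
Q = 27630, so δQ = 0.148 × 27630 = 4080.

4080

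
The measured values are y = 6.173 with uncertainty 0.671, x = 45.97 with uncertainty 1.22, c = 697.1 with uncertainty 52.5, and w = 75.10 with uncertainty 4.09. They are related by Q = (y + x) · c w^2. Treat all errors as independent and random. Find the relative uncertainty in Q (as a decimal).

0.135

Let u = y + x = 52.14. δu = √(δy² + δx²) = √(0.450 + 1.49) = 1.39, so δu/u = 0.0267.
Q is then a monomial in u, c, w:
δQ/Q = √((δu/u)² + (1·δc/c)² + (2·δw/w)²) = √(0.000713 + 0.00567 + 0.0119) = 0.135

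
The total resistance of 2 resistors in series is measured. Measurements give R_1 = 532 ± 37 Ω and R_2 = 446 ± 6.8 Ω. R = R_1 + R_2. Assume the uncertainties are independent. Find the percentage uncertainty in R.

For a sum/difference, combine absolute errors in quadrature:
  (δR_1)² = 1370;  (δR_2)² = 46.2
δR = √(1420) = 37.6 Ω
R = 978 Ω, so δR/R = 37.6/978 = 0.0385.

3.85%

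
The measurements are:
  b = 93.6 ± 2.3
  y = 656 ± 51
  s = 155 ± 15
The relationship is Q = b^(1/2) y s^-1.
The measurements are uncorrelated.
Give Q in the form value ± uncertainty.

40.9 ± 5.11

Relative error in a monomial: (δQ/Q)² = Σ (nᵢ · δxᵢ/xᵢ)².
  (½·δb/b)² = (0.5×0.0246)² = 0.000151;  (1·δy/y)² = (1×0.0777)² = 0.00604;  (-1·δs/s)² = (-1×0.0968)² = 0.00937
δQ/Q = √(0.0156) = 0.125
Q = 40.9, so δQ = 0.125 × 40.9 = 5.11.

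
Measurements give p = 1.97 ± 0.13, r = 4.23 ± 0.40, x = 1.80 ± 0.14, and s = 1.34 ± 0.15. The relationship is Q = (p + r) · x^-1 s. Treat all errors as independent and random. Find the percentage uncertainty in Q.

15.2%

Let u = p + r = 6.20. δu = √(δp² + δr²) = √(0.0169 + 0.160) = 0.421, so δu/u = 0.0678.
Q is then a monomial in u, x, s:
δQ/Q = √((δu/u)² + (-1·δx/x)² + (1·δs/s)²) = √(0.00460 + 0.00605 + 0.0125) = 0.152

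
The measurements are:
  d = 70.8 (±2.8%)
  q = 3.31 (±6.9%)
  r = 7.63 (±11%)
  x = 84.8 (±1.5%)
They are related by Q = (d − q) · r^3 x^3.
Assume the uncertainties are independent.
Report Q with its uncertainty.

(1.83 ± 0.611) × 10^10

Let u = d − q = 67.5. δu = √(δd² + δq²) = √(3.93 + 0.0522) = 2.00, so δu/u = 0.0296.
Q is then a monomial in u, r, x:
δQ/Q = √((δu/u)² + (3·δr/r)² + (3·δx/x)²) = √(0.000874 + 0.109 + 0.00203) = 0.334
Q = 1.83e+10, so δQ = 0.334 × 1.83e+10 = 6.11e+09.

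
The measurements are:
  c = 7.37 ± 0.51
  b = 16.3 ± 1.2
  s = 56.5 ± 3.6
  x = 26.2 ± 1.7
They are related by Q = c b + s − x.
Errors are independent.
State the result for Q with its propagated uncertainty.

150 ± 12.8

Let p = c·b = 120. δp/p = √((1·δc/c)² + (1·δb/b)²) = √(0.00479 + 0.00542) = 0.101, so δp = 12.1.
Q = p + s − x: δQ = √(δp² + δs² + δx²) = √(147 + 13.0 + 2.89) = 12.8
Q = 150.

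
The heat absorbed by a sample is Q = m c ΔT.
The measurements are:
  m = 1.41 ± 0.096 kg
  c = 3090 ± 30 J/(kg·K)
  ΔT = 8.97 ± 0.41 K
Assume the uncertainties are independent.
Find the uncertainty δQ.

3230 J

Q is a product of powers, so relative uncertainties combine in quadrature:
  (1·δm/m)² = (1×0.0681)² = 0.00464;  (1·δc/c)² = (1×0.00971)² = 9.43e-05;  (1·δΔT/ΔT)² = (1×0.0457)² = 0.00209
δQ/Q = √(0.00682) = 0.0826
Q = 39100 J, so δQ = 0.0826 × 39100 = 3230 J.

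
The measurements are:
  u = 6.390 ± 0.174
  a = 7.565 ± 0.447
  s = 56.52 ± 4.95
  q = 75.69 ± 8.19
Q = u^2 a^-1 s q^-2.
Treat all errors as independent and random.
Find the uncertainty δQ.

Relative error in a monomial: (δQ/Q)² = Σ (nᵢ · δxᵢ/xᵢ)².
  (2·δu/u)² = (2×0.0272)² = 0.00297;  (-1·δa/a)² = (-1×0.0591)² = 0.00349;  (1·δs/s)² = (1×0.0876)² = 0.00767;  (-2·δq/q)² = (-2×0.108)² = 0.0468
δQ/Q = √(0.0610) = 0.247
Q = 0.05325, so δQ = 0.247 × 0.05325 = 0.0131.

0.0131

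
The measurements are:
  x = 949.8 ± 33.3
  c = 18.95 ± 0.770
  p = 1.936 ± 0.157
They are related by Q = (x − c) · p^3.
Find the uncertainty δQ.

Let u = x − c = 930.8. δu = √(δx² + δc²) = √(1110 + 0.593) = 33.3, so δu/u = 0.0358.
Q is then a monomial in u, p:
δQ/Q = √((δu/u)² + (3·δp/p)²) = √(0.00128 + 0.0592) = 0.246
Q = 6755, so δQ = 0.246 × 6755 = 1660.

1660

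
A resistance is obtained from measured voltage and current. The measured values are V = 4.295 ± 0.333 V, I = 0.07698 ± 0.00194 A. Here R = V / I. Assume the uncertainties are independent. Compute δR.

4.55 Ω

R is a product of powers, so relative uncertainties combine in quadrature:
  (1·δV/V)² = (1×0.0775)² = 0.00601;  (-1·δI/I)² = (-1×0.0252)² = 0.000635
δR/R = √(0.00665) = 0.0815
R = 55.79 Ω, so δR = 0.0815 × 55.79 = 4.55 Ω.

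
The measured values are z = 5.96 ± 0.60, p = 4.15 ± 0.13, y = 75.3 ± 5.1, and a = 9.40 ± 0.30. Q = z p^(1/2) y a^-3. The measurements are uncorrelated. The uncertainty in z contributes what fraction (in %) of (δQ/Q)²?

42.0%

(δQ/Q)² = (1·δz/z)² + (½·δp/p)² + (1·δy/y)² + (-3·δa/a)²
  z term: (1×0.101)² = 0.0101
  p term: (0.5×0.0313)² = 0.000245
  y term: (1×0.0677)² = 0.00459
  a term: (-3×0.0319)² = 0.00917
Total = 0.0241. Share from z = 0.0101/0.0241 = 0.420.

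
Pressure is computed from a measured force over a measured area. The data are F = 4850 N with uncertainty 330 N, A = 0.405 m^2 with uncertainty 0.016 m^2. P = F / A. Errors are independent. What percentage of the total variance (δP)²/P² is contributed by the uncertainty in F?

(δP/P)² = (1·δF/F)² + (-1·δA/A)²
  F term: (1×0.0680)² = 0.00463
  A term: (-1×0.0395)² = 0.00156
Total = 0.00619. Share from F = 0.00463/0.00619 = 0.748.

74.8%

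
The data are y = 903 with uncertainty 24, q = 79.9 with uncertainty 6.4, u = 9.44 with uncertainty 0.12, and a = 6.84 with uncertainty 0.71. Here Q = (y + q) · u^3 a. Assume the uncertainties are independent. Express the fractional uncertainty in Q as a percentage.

Let w = y + q = 983. δw = √(δy² + δq²) = √(576 + 41.0) = 24.8, so δw/w = 0.0253.
Q is then a monomial in w, u, a:
δQ/Q = √((δw/w)² + (3·δu/u)² + (1·δa/a)²) = √(0.000639 + 0.00145 + 0.0108) = 0.113

11.3%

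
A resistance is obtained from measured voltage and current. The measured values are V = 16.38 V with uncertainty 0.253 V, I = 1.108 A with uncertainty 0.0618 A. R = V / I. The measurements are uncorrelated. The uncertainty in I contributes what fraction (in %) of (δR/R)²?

92.9%

(δR/R)² = (1·δV/V)² + (-1·δI/I)²
  V term: (1×0.0154)² = 0.000239
  I term: (-1×0.0558)² = 0.00311
Total = 0.00335. Share from I = 0.00311/0.00335 = 0.929.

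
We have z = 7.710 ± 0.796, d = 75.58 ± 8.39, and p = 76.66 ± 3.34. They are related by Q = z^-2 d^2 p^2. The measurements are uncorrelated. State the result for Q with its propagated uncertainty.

Products/powers → add relative errors in quadrature, weighted by exponent:
  (-2·δz/z)² = (-2×0.103)² = 0.0426;  (2·δd/d)² = (2×0.111)² = 0.0493;  (2·δp/p)² = (2×0.0436)² = 0.00759
δQ/Q = √(0.0995) = 0.315
Q = 564700, so δQ = 0.315 × 564700 = 1.78e+05.

(5.647 ± 1.78) × 10^5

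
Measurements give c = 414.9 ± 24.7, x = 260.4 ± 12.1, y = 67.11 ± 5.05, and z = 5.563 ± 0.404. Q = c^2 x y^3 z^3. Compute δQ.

Q is a product of powers, so relative uncertainties combine in quadrature:
  (2·δc/c)² = (2×0.0595)² = 0.0142;  (1·δx/x)² = (1×0.0465)² = 0.00216;  (3·δy/y)² = (3×0.0752)² = 0.0510;  (3·δz/z)² = (3×0.0726)² = 0.0475
δQ/Q = √(0.115) = 0.339
Q = 2.332e+15, so δQ = 0.339 × 2.332e+15 = 7.9e+14.

7.9e+14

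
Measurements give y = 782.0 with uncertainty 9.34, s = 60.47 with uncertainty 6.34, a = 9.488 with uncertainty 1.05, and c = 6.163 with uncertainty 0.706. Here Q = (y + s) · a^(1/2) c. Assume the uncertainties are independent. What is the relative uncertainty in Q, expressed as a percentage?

Let u = y + s = 842.5. δu = √(δy² + δs²) = √(87.2 + 40.2) = 11.3, so δu/u = 0.0134.
Q is then a monomial in u, a, c:
δQ/Q = √((δu/u)² + (½·δa/a)² + (1·δc/c)²) = √(0.000180 + 0.00306 + 0.0131) = 0.128

12.8%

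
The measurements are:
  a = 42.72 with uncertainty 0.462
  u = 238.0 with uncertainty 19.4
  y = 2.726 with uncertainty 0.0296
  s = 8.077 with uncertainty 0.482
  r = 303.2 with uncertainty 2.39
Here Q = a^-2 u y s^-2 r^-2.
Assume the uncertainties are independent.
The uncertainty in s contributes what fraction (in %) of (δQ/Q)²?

(δQ/Q)² = (-2·δa/a)² + (1·δu/u)² + (1·δy/y)² + (-2·δs/s)² + (-2·δr/r)²
  a term: (-2×0.0108)² = 0.000468
  u term: (1×0.0815)² = 0.00664
  y term: (1×0.0109)² = 0.000118
  s term: (-2×0.0597)² = 0.0142
  r term: (-2×0.00788)² = 0.000249
Total = 0.0217. Share from s = 0.0142/0.0217 = 0.656.

65.6%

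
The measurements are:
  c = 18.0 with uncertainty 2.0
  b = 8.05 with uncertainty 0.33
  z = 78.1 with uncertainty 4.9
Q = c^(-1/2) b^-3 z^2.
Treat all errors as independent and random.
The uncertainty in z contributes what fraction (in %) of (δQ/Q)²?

46.4%

(δQ/Q)² = (−½·δc/c)² + (-3·δb/b)² + (2·δz/z)²
  c term: (-0.5×0.111)² = 0.00309
  b term: (-3×0.0410)² = 0.0151
  z term: (2×0.0627)² = 0.0157
Total = 0.0340. Share from z = 0.0157/0.0340 = 0.464.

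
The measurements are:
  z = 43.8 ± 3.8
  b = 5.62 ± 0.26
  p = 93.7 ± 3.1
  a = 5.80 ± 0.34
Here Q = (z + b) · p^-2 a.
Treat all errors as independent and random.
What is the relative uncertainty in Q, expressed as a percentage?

11.7%

Let u = z + b = 49.4. δu = √(δz² + δb²) = √(14.4 + 0.0676) = 3.81, so δu/u = 0.0771.
Q is then a monomial in u, p, a:
δQ/Q = √((δu/u)² + (-2·δp/p)² + (1·δa/a)²) = √(0.00594 + 0.00438 + 0.00344) = 0.117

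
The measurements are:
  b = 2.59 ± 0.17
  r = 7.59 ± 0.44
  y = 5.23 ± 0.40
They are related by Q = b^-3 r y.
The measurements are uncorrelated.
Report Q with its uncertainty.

2.28 ± 0.500

For a monomial Q ∝ b^-3, r, y, fractional errors add in quadrature:
  (-3·δb/b)² = (-3×0.0656)² = 0.0388;  (1·δr/r)² = (1×0.0580)² = 0.00336;  (1·δy/y)² = (1×0.0765)² = 0.00585
δQ/Q = √(0.0480) = 0.219
Q = 2.28, so δQ = 0.219 × 2.28 = 0.500.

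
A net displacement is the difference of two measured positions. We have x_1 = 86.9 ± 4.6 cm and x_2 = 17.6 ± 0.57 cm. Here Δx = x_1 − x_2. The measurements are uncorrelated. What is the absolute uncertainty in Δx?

For a sum/difference, combine absolute errors in quadrature:
  (δx_1)² = 21.2;  (δx_2)² = 0.325
δΔx = √(21.5) = 4.64 cm

4.64 cm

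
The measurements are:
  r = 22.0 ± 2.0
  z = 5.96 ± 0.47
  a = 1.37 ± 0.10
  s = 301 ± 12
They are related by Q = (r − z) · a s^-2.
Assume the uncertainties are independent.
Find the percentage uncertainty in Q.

Let u = r − z = 16.0. δu = √(δr² + δz²) = √(4.00 + 0.221) = 2.05, so δu/u = 0.128.
Q is then a monomial in u, a, s:
δQ/Q = √((δu/u)² + (1·δa/a)² + (-2·δs/s)²) = √(0.0164 + 0.00533 + 0.00636) = 0.168

16.8%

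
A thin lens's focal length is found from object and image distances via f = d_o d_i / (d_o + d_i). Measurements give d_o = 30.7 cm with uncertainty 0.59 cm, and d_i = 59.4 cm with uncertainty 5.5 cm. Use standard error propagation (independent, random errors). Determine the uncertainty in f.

∂f/∂d_o = (d_i/(d_o+d_i))² = 0.435;  ∂f/∂d_i = (d_o/(d_o+d_i))² = 0.116
δf = √((∂f/∂d_o · δd_o)² + (∂f/∂d_i · δd_i)²) = √(0.0658 + 0.408) = 0.688 cm

0.688 cm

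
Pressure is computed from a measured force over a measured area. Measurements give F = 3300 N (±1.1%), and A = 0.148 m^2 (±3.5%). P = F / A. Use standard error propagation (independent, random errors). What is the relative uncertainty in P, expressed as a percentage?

Since P is a product/quotient, work with relative uncertainties:
  (1·δF/F)² = (1×0.0110)² = 0.000121;  (-1·δA/A)² = (-1×0.0350)² = 0.00123
δP/P = √(0.00135) = 0.0367

3.67%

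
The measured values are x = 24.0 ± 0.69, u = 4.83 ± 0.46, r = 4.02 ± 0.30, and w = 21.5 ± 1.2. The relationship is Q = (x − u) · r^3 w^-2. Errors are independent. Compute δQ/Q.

Let h = x − u = 19.2. δh = √(δx² + δu²) = √(0.476 + 0.212) = 0.829, so δh/h = 0.0433.
Q is then a monomial in h, r, w:
δQ/Q = √((δh/h)² + (3·δr/r)² + (-2·δw/w)²) = √(0.00187 + 0.0501 + 0.0125) = 0.254

0.254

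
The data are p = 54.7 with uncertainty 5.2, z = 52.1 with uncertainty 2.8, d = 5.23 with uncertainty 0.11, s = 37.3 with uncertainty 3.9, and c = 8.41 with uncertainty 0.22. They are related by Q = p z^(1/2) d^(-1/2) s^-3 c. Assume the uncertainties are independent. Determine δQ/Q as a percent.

33.0%

Products/powers → add relative errors in quadrature, weighted by exponent:
  (1·δp/p)² = (1×0.0951)² = 0.00904;  (½·δz/z)² = (0.5×0.0537)² = 0.000722;  (−½·δd/d)² = (-0.5×0.0210)² = 0.000111;  (-3·δs/s)² = (-3×0.105)² = 0.0984;  (1·δc/c)² = (1×0.0262)² = 0.000684
δQ/Q = √(0.109) = 0.330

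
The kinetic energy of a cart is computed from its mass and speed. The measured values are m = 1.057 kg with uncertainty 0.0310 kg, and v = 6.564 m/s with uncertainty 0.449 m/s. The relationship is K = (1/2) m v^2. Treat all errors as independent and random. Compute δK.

3.19 J

For a monomial K ∝ m, v^2, fractional errors add in quadrature:
  (1·δm/m)² = (1×0.0293)² = 0.000860;  (2·δv/v)² = (2×0.0684)² = 0.0187
δK/K = √(0.0196) = 0.140
K = 22.77 J, so δK = 0.140 × 22.77 = 3.19 J.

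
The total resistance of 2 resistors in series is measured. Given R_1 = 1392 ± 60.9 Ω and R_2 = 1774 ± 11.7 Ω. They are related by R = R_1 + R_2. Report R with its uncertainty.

For a sum/difference, combine absolute errors in quadrature:
  (δR_1)² = 3710;  (δR_2)² = 137
δR = √(3850) = 62.0 Ω
R = 3166 Ω.

3166 ± 62.0 Ω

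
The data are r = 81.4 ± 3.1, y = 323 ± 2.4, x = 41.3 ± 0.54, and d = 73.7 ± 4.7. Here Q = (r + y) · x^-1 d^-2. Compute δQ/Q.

0.129

Let u = r + y = 404. δu = √(δr² + δy²) = √(9.61 + 5.76) = 3.92, so δu/u = 0.00969.
Q is then a monomial in u, x, d:
δQ/Q = √((δu/u)² + (-1·δx/x)² + (-2·δd/d)²) = √(9.4e-05 + 0.000171 + 0.0163) = 0.129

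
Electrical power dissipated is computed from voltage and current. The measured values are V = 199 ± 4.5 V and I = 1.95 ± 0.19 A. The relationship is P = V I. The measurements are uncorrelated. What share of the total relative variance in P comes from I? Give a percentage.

94.9%

(δP/P)² = (1·δV/V)² + (1·δI/I)²
  V term: (1×0.0226)² = 0.000511
  I term: (1×0.0974)² = 0.00949
Total = 0.0100. Share from I = 0.00949/0.0100 = 0.949.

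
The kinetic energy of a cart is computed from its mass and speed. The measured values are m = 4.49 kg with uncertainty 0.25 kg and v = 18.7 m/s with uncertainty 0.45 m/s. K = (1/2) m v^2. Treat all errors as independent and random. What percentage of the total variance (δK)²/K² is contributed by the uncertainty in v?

42.8%

(δK/K)² = (1·δm/m)² + (2·δv/v)²
  m term: (1×0.0557)² = 0.00310
  v term: (2×0.0241)² = 0.00232
Total = 0.00542. Share from v = 0.00232/0.00542 = 0.428.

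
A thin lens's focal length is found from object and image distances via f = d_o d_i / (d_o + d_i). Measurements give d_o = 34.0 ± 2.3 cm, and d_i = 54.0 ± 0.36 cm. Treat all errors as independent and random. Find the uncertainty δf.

0.868 cm

∂f/∂d_o = (d_i/(d_o+d_i))² = 0.377;  ∂f/∂d_i = (d_o/(d_o+d_i))² = 0.149
δf = √((∂f/∂d_o · δd_o)² + (∂f/∂d_i · δd_i)²) = √(0.750 + 0.00289) = 0.868 cm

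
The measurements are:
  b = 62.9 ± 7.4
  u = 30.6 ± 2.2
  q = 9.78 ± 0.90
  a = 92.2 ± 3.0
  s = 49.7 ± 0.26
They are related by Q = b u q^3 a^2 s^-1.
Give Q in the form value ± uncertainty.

Each factor contributes (exponent × relative error)² to (δQ/Q)²:
  (1·δb/b)² = (1×0.118)² = 0.0138;  (1·δu/u)² = (1×0.0719)² = 0.00517;  (3·δq/q)² = (3×0.0920)² = 0.0762;  (2·δa/a)² = (2×0.0325)² = 0.00423;  (-1·δs/s)² = (-1×0.00523)² = 2.74e-05
δQ/Q = √(0.0995) = 0.315
Q = 3.08e+08, so δQ = 0.315 × 3.08e+08 = 9.71e+07.

(3.08 ± 0.971) × 10^8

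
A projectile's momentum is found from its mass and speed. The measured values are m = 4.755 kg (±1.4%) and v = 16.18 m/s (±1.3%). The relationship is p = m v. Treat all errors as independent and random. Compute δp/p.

0.0191

For a monomial p ∝ m, v, fractional errors add in quadrature:
  (1·δm/m)² = (1×0.0140)² = 0.000196;  (1·δv/v)² = (1×0.0130)² = 0.000169
δp/p = √(0.000365) = 0.0191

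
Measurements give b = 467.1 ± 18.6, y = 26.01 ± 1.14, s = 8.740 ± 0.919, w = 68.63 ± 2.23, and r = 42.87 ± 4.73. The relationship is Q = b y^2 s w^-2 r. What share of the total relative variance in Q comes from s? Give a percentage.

(δQ/Q)² = (1·δb/b)² + (2·δy/y)² + (1·δs/s)² + (-2·δw/w)² + (1·δr/r)²
  b term: (1×0.0398)² = 0.00159
  y term: (2×0.0438)² = 0.00768
  s term: (1×0.105)² = 0.0111
  w term: (-2×0.0325)² = 0.00422
  r term: (1×0.110)² = 0.0122
Total = 0.0367. Share from s = 0.0111/0.0367 = 0.301.

30.1%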